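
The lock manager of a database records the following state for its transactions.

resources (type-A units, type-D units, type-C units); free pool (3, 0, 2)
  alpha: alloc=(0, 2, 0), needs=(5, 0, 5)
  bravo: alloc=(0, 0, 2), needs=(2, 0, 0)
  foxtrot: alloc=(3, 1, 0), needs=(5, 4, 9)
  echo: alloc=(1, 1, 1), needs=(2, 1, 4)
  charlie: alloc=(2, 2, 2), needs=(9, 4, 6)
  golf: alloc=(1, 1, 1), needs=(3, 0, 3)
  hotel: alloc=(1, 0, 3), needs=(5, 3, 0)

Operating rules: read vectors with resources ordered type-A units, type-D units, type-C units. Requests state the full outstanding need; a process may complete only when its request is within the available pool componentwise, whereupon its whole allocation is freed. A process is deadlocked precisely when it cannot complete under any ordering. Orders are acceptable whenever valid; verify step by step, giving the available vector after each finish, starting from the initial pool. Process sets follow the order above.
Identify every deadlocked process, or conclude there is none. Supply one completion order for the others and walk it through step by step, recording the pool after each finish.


The deadlocked set is empty.
Key observation: starting with bravo, each completion frees enough for the next — no one is permanently blocked.
One completion order for the rest: bravo, golf, echo, alpha, hotel, foxtrot, charlie. Walking it through:
  pool = (3, 0, 2)
  bravo needs (2, 0, 0) <= (3, 0, 2) -> finishes; pool += (0, 0, 2) = (3, 0, 4)
  golf needs (3, 0, 3) <= (3, 0, 4) -> finishes; pool += (1, 1, 1) = (4, 1, 5)
  echo needs (2, 1, 4) <= (4, 1, 5) -> finishes; pool += (1, 1, 1) = (5, 2, 6)
  alpha needs (5, 0, 5) <= (5, 2, 6) -> finishes; pool += (0, 2, 0) = (5, 4, 6)
  hotel needs (5, 3, 0) <= (5, 4, 6) -> finishes; pool += (1, 0, 3) = (6, 4, 9)
  foxtrot needs (5, 4, 9) <= (6, 4, 9) -> finishes; pool += (3, 1, 0) = (9, 5, 9)
  charlie needs (9, 4, 6) <= (9, 5, 9) -> finishes; pool += (2, 2, 2) = (11, 7, 11)


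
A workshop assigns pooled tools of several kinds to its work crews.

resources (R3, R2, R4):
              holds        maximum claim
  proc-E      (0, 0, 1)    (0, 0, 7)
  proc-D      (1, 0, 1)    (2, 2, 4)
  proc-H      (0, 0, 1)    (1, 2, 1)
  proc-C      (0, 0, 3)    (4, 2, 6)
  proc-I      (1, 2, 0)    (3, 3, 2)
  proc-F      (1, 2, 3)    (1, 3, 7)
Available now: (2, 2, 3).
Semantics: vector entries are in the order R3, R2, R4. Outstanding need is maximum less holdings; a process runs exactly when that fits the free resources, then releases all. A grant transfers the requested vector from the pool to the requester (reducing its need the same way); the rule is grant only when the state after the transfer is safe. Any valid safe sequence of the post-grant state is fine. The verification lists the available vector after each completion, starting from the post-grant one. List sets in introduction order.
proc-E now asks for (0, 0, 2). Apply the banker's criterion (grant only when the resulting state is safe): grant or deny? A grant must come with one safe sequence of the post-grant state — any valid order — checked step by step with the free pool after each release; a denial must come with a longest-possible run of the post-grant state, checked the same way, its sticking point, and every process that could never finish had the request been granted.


DENY. Granting would leave the state unsafe.
Key observation: proc-H, proc-I can finish, but then (3, 4, 2) is all there is, and the blocked group's R4 demands exceed it.
Pretend the grant happened; the run proc-H, proc-I goes as far as possible. Check, step by step:
  pool = (2, 2, 1)
  run proc-H (needs (1, 2, 0), free (2, 2, 1)); after release of (0, 0, 1) the pool is (2, 2, 2)
  run proc-I (needs (2, 1, 2), free (2, 2, 2)); after release of (1, 2, 0) the pool is (3, 4, 2)
  blocked: proc-E wants (0, 0, 4), pool (3, 4, 2) — not enough R4
  blocked: proc-D wants (1, 2, 3), pool (3, 4, 2) — not enough R4
  blocked: proc-C wants (4, 2, 3), pool (3, 4, 2) — not enough R3 and R4
  blocked: proc-F wants (0, 1, 4), pool (3, 4, 2) — not enough R4
Had the request been granted, proc-E, proc-D, proc-C and proc-F could never finish.


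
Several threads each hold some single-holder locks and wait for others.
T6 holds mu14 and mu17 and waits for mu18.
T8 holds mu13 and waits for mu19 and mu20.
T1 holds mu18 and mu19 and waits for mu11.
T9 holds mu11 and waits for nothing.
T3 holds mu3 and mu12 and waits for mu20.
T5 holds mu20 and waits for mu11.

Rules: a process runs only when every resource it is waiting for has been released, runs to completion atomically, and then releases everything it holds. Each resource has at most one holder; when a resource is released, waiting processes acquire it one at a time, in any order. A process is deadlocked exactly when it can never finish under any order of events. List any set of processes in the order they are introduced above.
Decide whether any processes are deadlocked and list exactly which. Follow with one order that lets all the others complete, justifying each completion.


Nothing here is deadlocked.
Key observation: although several processes wait, no cycle exists — each chain bottoms out at a free runner.
The rest can finish in the order T9, T5, T1, T6, T8, T3.
Check, step by step:
  T9: no waits; runs immediately, freeing mu11
  T5: everything it awaited (mu11) is free; runs, freeing mu20
  T1: everything it awaited (mu11) is free; runs, freeing mu18 and mu19
  T6: everything it awaited (mu18) is free; runs, freeing mu14 and mu17
  T8: everything it awaited (mu19 and mu20) is free; runs, freeing mu13
  T3: everything it awaited (mu20) is free; runs, freeing mu3 and mu12


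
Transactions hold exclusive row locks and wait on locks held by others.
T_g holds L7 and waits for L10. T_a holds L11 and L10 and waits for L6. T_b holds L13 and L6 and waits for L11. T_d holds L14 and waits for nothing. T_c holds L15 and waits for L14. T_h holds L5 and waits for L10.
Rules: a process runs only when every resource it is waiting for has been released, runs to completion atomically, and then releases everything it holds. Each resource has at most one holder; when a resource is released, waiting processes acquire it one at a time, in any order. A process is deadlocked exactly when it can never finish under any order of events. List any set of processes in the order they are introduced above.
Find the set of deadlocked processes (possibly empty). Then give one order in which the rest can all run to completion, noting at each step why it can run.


Deadlocked: T_g, T_a, T_b and T_h.
Key observation: the knot is the closed ring of waits T_a -> T_b -> T_a; T_g and T_h wait into the deadlock from upstream.
A valid finishing order for the others: T_d, T_c.
Walking it through:
  T_d: no waits; runs immediately, freeing L14
  T_c: everything it awaited (L14) is free; runs, freeing L15


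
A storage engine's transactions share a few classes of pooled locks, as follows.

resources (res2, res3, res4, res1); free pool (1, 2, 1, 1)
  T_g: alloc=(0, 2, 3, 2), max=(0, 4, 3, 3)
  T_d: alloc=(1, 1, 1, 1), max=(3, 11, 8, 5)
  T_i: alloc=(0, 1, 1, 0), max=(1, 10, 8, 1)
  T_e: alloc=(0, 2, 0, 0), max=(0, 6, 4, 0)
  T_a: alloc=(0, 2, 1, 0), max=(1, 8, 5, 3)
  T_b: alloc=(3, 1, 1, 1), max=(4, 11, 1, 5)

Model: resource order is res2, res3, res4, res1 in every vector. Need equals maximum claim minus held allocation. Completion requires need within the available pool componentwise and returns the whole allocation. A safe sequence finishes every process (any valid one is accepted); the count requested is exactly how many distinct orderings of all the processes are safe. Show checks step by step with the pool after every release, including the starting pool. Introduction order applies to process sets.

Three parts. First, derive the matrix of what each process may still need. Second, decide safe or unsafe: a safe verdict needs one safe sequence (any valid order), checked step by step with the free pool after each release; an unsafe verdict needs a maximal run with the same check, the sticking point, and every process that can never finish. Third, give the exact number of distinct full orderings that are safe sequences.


(1) Remaining need (order res2, res3, res4, res1):
  T_g: (0, 2, 0, 1)
  T_d: (2, 10, 7, 4)
  T_i: (1, 9, 7, 1)
  T_e: (0, 4, 4, 0)
  T_a: (1, 6, 4, 3)
  T_b: (1, 10, 0, 4)
(2) UNSAFE.
Key observation: even finishing T_g, T_e, T_a leaves just (1, 8, 5, 3) free — too little res3 for any of the remaining processes.
A maximal execution: T_g, T_e, T_a — then nothing else fits. Walking it through:
  pool = (1, 2, 1, 1)
  run T_g (needs (0, 2, 0, 1), free (1, 2, 1, 1)); after release of (0, 2, 3, 2) the pool is (1, 4, 4, 3)
  run T_e (needs (0, 4, 4, 0), free (1, 4, 4, 3)); after release of (0, 2, 0, 0) the pool is (1, 6, 4, 3)
  run T_a (needs (1, 6, 4, 3), free (1, 6, 4, 3)); after release of (0, 2, 1, 0) the pool is (1, 8, 5, 3)
  blocked: T_d wants (2, 10, 7, 4), pool (1, 8, 5, 3) — not enough res2, res3, res4 and res1
  blocked: T_i wants (1, 9, 7, 1), pool (1, 8, 5, 3) — not enough res3 and res4
  blocked: T_b wants (1, 10, 0, 4), pool (1, 8, 5, 3) — not enough res3 and res1
Processes that can never finish: T_d, T_i and T_b.
(3) Exactly 0 of the possible complete orderings are safe sequences.


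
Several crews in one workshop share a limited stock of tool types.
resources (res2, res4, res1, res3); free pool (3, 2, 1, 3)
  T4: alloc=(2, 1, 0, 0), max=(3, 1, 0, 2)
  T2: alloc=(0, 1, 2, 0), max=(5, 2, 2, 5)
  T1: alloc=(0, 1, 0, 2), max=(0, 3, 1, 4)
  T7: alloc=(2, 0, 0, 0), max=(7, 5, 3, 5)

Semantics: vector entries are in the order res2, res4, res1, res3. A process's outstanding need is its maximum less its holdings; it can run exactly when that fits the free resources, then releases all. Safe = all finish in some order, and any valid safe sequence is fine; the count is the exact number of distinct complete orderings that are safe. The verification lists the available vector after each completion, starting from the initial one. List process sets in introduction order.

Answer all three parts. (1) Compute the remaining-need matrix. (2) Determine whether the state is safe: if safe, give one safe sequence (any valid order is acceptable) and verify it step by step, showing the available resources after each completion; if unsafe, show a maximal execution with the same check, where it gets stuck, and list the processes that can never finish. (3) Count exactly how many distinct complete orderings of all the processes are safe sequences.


(1) Remaining need (order res2, res4, res1, res3):
  T4: (1, 0, 0, 2)
  T2: (5, 1, 0, 5)
  T1: (0, 2, 1, 2)
  T7: (5, 5, 3, 5)
(2) The state is SAFE; one workable sequence: T1, T4, T2, T7.
Key observation: T1 marks the first exact bind of the order: its need (0, 2, 1, 2) fits the free (3, 2, 1, 3) with zero slack on a requested resource.
Verifying each step:
  pool = (3, 2, 1, 3)
  T1: need (0, 2, 1, 2) fits (3, 2, 1, 3); releases (0, 1, 0, 2), pool now (3, 3, 1, 5)
  T4: need (1, 0, 0, 2) fits (3, 3, 1, 5); releases (2, 1, 0, 0), pool now (5, 4, 1, 5)
  T2: need (5, 1, 0, 5) fits (5, 4, 1, 5); releases (0, 1, 2, 0), pool now (5, 5, 3, 5)
  T7: need (5, 5, 3, 5) fits (5, 5, 3, 5); releases (2, 0, 0, 0), pool now (7, 5, 3, 5)
(3) The exact count: 2 of the possible complete orderings are safe sequences.


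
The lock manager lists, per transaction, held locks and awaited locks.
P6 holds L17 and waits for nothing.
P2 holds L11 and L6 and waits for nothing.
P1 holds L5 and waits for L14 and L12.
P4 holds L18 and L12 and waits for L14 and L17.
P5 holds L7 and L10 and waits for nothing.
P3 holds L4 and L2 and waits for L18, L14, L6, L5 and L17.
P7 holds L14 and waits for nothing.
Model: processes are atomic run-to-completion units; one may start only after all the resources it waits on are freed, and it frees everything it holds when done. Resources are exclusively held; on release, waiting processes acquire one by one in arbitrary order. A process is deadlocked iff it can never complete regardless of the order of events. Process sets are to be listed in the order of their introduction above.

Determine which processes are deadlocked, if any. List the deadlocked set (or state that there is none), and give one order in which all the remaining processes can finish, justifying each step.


No process is deadlocked.
Key observation: the wait graph is acyclic; completion cascades from the unblocked processes through everyone else.
A valid finishing order for the others: P7, P6, P4, P1, P2, P5, P3.
Verifying each step:
  run P7 (it waits on nothing); releases L14
  run P6 (it waits on nothing); releases L17
  run P4 (all its waits — L14 and L17 — are resolved); releases L18 and L12
  run P1 (all its waits — L14 and L12 — are resolved); releases L5
  run P2 (it waits on nothing); releases L11 and L6
  run P5 (it waits on nothing); releases L7 and L10
  run P3 (all its waits — L18, L14, L6, L5 and L17 — are resolved); releases L4 and L2


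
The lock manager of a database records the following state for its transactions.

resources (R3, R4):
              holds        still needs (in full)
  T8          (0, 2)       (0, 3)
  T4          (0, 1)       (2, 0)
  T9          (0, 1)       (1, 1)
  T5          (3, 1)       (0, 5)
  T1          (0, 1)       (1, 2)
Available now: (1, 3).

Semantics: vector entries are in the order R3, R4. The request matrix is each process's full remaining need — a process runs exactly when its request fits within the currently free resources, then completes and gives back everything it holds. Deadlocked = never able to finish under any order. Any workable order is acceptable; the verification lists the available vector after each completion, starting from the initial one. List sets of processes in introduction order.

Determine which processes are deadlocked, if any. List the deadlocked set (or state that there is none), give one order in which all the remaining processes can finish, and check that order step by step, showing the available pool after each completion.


The deadlocked set is empty.
Key observation: no deadlock: T1 fits now, and the freed resources carry the rest through.
A valid finishing order for the others: T1, T8, T5, T9, T4. Verifying each step:
  pool = (1, 3)
  T1: need (1, 2) fits (1, 3); releases (0, 1), pool now (1, 4)
  T8: need (0, 3) fits (1, 4); releases (0, 2), pool now (1, 6)
  T5: need (0, 5) fits (1, 6); releases (3, 1), pool now (4, 7)
  T9: need (1, 1) fits (4, 7); releases (0, 1), pool now (4, 8)
  T4: need (2, 0) fits (4, 8); releases (0, 1), pool now (4, 9)


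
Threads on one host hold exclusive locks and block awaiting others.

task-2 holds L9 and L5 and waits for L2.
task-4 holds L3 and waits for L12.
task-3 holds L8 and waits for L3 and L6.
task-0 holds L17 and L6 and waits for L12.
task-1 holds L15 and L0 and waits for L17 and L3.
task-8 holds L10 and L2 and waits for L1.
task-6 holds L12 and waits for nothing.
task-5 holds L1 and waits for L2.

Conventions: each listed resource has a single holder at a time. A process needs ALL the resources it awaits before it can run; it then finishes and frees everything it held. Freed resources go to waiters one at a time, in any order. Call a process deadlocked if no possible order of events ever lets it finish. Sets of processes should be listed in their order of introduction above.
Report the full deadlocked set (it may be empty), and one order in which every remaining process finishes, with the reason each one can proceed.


Deadlocked set: task-2, task-8 and task-5.
Key observation: task-8 -> task-5 -> task-8 is a circular wait — nothing in it can go first; task-2 waits into the deadlock from upstream.
The rest can finish in the order task-6, task-4, task-0, task-1, task-3.
Step-by-step check:
  run task-6 (it waits on nothing); releases L12
  task-4: everything it awaited (L12) is free; runs, freeing L3
  task-0: everything it awaited (L12) is free; runs, freeing L17 and L6
  task-1: everything it awaited (L17 and L3) is free; runs, freeing L15 and L0
  task-3: everything it awaited (L3 and L6) is free; runs, freeing L8


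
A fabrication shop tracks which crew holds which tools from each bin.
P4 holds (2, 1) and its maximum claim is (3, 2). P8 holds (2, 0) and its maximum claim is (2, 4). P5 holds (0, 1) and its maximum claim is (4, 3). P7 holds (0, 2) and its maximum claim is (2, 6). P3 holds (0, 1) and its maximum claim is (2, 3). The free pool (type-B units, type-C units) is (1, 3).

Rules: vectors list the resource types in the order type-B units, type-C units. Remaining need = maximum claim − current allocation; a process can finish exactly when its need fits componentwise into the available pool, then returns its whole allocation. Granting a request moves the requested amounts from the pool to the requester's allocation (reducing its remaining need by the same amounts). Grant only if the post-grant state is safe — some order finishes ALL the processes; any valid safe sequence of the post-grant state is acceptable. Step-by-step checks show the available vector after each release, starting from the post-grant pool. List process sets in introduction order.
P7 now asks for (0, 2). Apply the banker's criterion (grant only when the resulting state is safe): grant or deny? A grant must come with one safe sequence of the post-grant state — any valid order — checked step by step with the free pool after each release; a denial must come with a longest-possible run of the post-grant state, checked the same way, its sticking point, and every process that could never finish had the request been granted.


GRANT: granting preserves safety; a valid post-grant sequence is P4, P7, P3, P8, P5.
Key observation: granting shrinks the pool to (1, 1), yet P4 still fits and the chain goes through.
Step-by-step check of the post-grant state:
  pool = (1, 1)
  run P4 (needs (1, 1), free (1, 1)); after release of (2, 1) the pool is (3, 2)
  run P7 (needs (2, 2), free (3, 2)); after release of (0, 4) the pool is (3, 6)
  run P3 (needs (2, 2), free (3, 6)); after release of (0, 1) the pool is (3, 7)
  run P8 (needs (0, 4), free (3, 7)); after release of (2, 0) the pool is (5, 7)
  run P5 (needs (4, 2), free (5, 7)); after release of (0, 1) the pool is (5, 8)


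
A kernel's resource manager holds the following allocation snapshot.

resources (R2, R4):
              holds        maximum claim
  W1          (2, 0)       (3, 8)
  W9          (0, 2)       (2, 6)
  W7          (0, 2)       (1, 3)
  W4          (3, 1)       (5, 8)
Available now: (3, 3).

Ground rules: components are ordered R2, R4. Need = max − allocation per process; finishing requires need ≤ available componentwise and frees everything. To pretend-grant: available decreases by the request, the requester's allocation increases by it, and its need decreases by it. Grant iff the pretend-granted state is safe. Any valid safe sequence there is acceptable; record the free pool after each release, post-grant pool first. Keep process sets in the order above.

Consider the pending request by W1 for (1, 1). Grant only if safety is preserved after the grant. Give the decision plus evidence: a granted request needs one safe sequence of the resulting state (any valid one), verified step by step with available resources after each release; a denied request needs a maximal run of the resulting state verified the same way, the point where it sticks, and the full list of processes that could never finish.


DENY. Granting would leave the state unsafe.
Key observation: no order helps: past W7, W9, the free pool tops out at (2, 6), below what each blocked process needs in R4.
After a pretend grant, a maximal execution: W7, W9 — then nothing else fits. Verifying each step:
  pool = (2, 2)
  W7: need (1, 1) fits (2, 2); releases (0, 2), pool now (2, 4)
  W9: need (2, 4) fits (2, 4); releases (0, 2), pool now (2, 6)
  W1 still needs (0, 7) but only (2, 6) is free — short on R4
  W4 still needs (2, 7) but only (2, 6) is free — short on R4
Had the request been granted, W1 and W4 could never finish.


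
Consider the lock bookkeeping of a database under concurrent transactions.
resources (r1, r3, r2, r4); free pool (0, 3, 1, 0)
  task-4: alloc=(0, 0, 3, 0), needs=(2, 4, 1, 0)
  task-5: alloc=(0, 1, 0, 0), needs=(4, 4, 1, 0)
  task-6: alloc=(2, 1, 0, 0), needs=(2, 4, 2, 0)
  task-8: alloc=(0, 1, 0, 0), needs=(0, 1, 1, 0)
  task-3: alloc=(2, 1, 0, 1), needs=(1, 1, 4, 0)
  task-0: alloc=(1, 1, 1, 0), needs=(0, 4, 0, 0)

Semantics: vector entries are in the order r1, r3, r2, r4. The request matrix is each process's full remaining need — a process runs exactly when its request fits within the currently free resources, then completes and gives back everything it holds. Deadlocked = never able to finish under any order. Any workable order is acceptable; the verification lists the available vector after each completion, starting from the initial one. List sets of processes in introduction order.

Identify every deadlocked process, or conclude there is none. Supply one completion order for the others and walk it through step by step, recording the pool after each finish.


Deadlocked set: task-4, task-5, task-6 and task-3.
Key observation: after task-8, task-0 the pool peaks at (1, 5, 2, 0), and each blocked process is short somewhere: task-4 on r1; task-5 on r1; task-6 on r1; task-3 on r2.
The rest can finish in the order task-8, task-0. Verifying each step:
  pool = (0, 3, 1, 0)
  task-8 needs (0, 1, 1, 0) <= (0, 3, 1, 0) -> finishes; pool += (0, 1, 0, 0) = (0, 4, 1, 0)
  task-0 needs (0, 4, 0, 0) <= (0, 4, 1, 0) -> finishes; pool += (1, 1, 1, 0) = (1, 5, 2, 0)
The stuck group stays short no matter what:
  task-4 still needs (2, 4, 1, 0) but only (1, 5, 2, 0) is free — short on r1
  task-5 still needs (4, 4, 1, 0) but only (1, 5, 2, 0) is free — short on r1
  task-6 still needs (2, 4, 2, 0) but only (1, 5, 2, 0) is free — short on r1
  task-3 still needs (1, 1, 4, 0) but only (1, 5, 2, 0) is free — short on r2


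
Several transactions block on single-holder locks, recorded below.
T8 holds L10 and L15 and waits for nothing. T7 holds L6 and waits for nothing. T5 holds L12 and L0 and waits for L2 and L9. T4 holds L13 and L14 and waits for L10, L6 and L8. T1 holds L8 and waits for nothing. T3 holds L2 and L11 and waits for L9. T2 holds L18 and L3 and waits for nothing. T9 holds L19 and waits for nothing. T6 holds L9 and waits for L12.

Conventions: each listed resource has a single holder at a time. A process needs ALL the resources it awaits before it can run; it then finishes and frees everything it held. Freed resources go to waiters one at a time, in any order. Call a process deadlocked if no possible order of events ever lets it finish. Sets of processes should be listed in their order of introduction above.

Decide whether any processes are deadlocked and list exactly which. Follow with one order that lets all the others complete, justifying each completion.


Deadlocked set: T5, T3 and T6.
Key observation: the loop T5 -> T3 -> T6 -> T5 blocks itself forever; no other process is dragged down with it.
A valid finishing order for the others: T7, T9, T2, T8, T1, T4.
Check, step by step:
  T7 waits on nothing -> runs at once and releases L6
  T9 waits on nothing -> runs at once and releases L19
  T2 waits on nothing -> runs at once and releases L18 and L3
  T8 waits on nothing -> runs at once and releases L10 and L15
  T1 waits on nothing -> runs at once and releases L8
  T4: everything it awaited (L10, L6 and L8) is free; runs, freeing L13 and L14


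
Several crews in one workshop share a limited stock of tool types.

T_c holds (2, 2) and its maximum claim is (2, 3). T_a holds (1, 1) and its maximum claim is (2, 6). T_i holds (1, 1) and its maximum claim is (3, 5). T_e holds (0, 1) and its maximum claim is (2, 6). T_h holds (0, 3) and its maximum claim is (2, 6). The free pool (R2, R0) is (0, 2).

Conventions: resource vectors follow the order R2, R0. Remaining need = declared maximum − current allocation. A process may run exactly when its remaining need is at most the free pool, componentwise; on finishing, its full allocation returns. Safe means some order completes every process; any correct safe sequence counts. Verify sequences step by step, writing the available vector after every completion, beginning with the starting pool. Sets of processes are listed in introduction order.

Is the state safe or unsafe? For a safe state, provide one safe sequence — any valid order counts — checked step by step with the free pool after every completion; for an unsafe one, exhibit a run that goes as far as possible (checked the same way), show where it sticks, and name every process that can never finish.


SAFE, for example via the order T_c, T_i, T_h, T_e, T_a.
Key observation: reading the order forward, T_i is the first process whose need (2, 4) meets the free pool (2, 4) exactly on a resource it requests.
Step-by-step check:
  pool = (0, 2)
  T_c: need (0, 1) fits (0, 2); releases (2, 2), pool now (2, 4)
  T_i: need (2, 4) fits (2, 4); releases (1, 1), pool now (3, 5)
  T_h: need (2, 3) fits (3, 5); releases (0, 3), pool now (3, 8)
  T_e: need (2, 5) fits (3, 8); releases (0, 1), pool now (3, 9)
  T_a: need (1, 5) fits (3, 9); releases (1, 1), pool now (4, 10)


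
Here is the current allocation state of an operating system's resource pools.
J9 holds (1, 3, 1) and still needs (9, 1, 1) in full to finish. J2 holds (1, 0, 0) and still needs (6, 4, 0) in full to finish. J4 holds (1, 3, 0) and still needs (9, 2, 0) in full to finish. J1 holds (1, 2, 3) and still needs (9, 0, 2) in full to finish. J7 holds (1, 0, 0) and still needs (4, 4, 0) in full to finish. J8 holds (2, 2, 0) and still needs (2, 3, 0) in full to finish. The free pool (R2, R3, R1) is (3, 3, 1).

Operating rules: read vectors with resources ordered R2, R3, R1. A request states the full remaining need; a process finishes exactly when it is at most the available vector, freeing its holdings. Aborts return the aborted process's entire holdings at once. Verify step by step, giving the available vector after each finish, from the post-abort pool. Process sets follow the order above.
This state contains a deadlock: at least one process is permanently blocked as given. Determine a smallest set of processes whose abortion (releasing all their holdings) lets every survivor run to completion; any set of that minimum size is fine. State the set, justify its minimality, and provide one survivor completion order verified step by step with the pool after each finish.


Minimum abort set: J4 and J1.
Key observation: J9 was stuck for good until J4 and J1 gave back (2, 5, 3); in the order shown it finishes at step 4.
Minimality, checking each single-abort alternative: J9 alone leaves J4 blocked (short on R2); J2 alone leaves J9 blocked (short on R2); J4 alone leaves J9 blocked (short on R2); J1 alone leaves J9 blocked (short on R2); J7 alone leaves J9 blocked (short on R2); J8 alone leaves J9 blocked (short on R2).
One survivor order: J7, J2, J8, J9. Step-by-step check (post-abort pool first):
  pool = (5, 8, 4)
  J7 needs (4, 4, 0) <= (5, 8, 4) -> finishes; pool += (1, 0, 0) = (6, 8, 4)
  J2 needs (6, 4, 0) <= (6, 8, 4) -> finishes; pool += (1, 0, 0) = (7, 8, 4)
  J8 needs (2, 3, 0) <= (7, 8, 4) -> finishes; pool += (2, 2, 0) = (9, 10, 4)
  J9 needs (9, 1, 1) <= (9, 10, 4) -> finishes; pool += (1, 3, 1) = (10, 13, 5)


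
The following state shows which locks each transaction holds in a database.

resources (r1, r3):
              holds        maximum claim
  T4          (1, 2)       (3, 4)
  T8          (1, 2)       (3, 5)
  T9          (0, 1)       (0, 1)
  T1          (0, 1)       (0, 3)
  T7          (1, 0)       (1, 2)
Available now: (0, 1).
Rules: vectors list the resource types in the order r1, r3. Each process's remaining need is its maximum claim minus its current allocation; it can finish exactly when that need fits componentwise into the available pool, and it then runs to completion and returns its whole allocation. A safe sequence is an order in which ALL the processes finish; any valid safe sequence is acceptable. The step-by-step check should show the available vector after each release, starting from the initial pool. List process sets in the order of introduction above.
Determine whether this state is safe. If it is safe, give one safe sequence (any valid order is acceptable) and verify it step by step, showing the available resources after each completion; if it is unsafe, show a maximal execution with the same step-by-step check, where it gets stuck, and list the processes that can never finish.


UNSAFE.
Key observation: the wall is r1: completing T9, T7, T1 brings the pool only to (1, 3), and all the rest need more.
A maximal execution: T9, T7, T1 — then nothing else fits. Check, step by step:
  pool = (0, 1)
  run T9 (needs (0, 0), free (0, 1)); after release of (0, 1) the pool is (0, 2)
  run T7 (needs (0, 2), free (0, 2)); after release of (1, 0) the pool is (1, 2)
  run T1 (needs (0, 2), free (1, 2)); after release of (0, 1) the pool is (1, 3)
  T4 still needs (2, 2) but only (1, 3) is free — short on r1
  T8 still needs (2, 3) but only (1, 3) is free — short on r1
Never able to finish: T4 and T8.


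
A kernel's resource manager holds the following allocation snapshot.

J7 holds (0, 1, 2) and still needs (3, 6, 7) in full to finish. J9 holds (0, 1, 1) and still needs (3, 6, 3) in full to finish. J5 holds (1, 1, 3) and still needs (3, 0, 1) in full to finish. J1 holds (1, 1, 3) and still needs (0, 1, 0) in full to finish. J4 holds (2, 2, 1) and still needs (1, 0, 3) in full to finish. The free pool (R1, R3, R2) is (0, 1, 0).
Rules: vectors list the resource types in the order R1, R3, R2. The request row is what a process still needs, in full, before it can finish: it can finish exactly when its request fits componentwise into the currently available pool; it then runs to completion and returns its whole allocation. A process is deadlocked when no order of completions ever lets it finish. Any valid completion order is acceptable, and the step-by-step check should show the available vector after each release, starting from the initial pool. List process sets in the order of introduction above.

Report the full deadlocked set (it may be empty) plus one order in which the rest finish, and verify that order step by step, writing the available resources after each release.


The deadlocked set is J7 and J9.
Key observation: R3 is the bottleneck — with J1, J4, J5 done the pool holds (4, 5, 7), short of every remaining need.
One completion order for the rest: J1, J4, J5. Verifying each step:
  pool = (0, 1, 0)
  J1 needs (0, 1, 0) <= (0, 1, 0) -> finishes; pool += (1, 1, 3) = (1, 2, 3)
  J4 needs (1, 0, 3) <= (1, 2, 3) -> finishes; pool += (2, 2, 1) = (3, 4, 4)
  J5 needs (3, 0, 1) <= (3, 4, 4) -> finishes; pool += (1, 1, 3) = (4, 5, 7)
The blocked processes can never fit:
  J7 cannot run: need (3, 6, 7) vs free (4, 5, 7) (insufficient R3)
  J9 cannot run: need (3, 6, 3) vs free (4, 5, 7) (insufficient R3)


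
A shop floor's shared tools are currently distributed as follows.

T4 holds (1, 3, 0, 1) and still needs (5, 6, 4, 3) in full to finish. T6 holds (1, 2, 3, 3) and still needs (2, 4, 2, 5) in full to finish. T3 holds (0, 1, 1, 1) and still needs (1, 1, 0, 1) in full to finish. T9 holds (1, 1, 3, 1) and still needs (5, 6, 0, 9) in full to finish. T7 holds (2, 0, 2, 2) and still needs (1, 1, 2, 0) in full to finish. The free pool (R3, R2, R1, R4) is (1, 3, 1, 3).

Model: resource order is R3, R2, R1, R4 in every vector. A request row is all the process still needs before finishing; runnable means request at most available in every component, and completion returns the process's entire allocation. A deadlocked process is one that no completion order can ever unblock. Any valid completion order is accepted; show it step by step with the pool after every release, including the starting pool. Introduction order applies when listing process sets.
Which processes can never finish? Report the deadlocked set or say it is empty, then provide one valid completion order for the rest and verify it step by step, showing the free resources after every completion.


Deadlocked: T4 and T9.
Key observation: the pool after T3, T7, T6 is (4, 6, 7, 9); every surviving request exceeds it in R3, so progress ends there.
One completion order for the rest: T3, T7, T6. Check, step by step:
  pool = (1, 3, 1, 3)
  T3: need (1, 1, 0, 1) fits (1, 3, 1, 3); releases (0, 1, 1, 1), pool now (1, 4, 2, 4)
  T7: need (1, 1, 2, 0) fits (1, 4, 2, 4); releases (2, 0, 2, 2), pool now (3, 4, 4, 6)
  T6: need (2, 4, 2, 5) fits (3, 4, 4, 6); releases (1, 2, 3, 3), pool now (4, 6, 7, 9)
The blocked processes can never fit:
  blocked: T4 wants (5, 6, 4, 3), pool (4, 6, 7, 9) — not enough R3
  blocked: T9 wants (5, 6, 0, 9), pool (4, 6, 7, 9) — not enough R3


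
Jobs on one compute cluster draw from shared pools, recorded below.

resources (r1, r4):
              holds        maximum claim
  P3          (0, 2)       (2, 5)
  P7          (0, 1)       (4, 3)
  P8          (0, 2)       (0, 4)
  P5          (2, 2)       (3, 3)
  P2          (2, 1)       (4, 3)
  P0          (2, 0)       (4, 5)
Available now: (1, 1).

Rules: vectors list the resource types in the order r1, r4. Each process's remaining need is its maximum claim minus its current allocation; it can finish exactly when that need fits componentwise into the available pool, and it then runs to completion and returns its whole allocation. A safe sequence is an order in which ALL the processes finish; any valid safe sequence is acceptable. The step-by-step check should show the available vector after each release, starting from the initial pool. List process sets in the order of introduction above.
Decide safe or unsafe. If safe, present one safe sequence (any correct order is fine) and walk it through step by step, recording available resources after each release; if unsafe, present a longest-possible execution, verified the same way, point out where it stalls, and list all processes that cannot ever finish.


The state is SAFE; one workable sequence: P5, P3, P0, P8, P7, P2.
Key observation: the order's first zero-slack moment is P5 ((1, 1) needed, (1, 1) free — a requested resource with nothing to spare).
Step-by-step check:
  pool = (1, 1)
  P5 needs (1, 1) <= (1, 1) -> finishes; pool += (2, 2) = (3, 3)
  P3 needs (2, 3) <= (3, 3) -> finishes; pool += (0, 2) = (3, 5)
  P0 needs (2, 5) <= (3, 5) -> finishes; pool += (2, 0) = (5, 5)
  P8 needs (0, 2) <= (5, 5) -> finishes; pool += (0, 2) = (5, 7)
  P7 needs (4, 2) <= (5, 7) -> finishes; pool += (0, 1) = (5, 8)
  P2 needs (2, 2) <= (5, 8) -> finishes; pool += (2, 1) = (7, 9)


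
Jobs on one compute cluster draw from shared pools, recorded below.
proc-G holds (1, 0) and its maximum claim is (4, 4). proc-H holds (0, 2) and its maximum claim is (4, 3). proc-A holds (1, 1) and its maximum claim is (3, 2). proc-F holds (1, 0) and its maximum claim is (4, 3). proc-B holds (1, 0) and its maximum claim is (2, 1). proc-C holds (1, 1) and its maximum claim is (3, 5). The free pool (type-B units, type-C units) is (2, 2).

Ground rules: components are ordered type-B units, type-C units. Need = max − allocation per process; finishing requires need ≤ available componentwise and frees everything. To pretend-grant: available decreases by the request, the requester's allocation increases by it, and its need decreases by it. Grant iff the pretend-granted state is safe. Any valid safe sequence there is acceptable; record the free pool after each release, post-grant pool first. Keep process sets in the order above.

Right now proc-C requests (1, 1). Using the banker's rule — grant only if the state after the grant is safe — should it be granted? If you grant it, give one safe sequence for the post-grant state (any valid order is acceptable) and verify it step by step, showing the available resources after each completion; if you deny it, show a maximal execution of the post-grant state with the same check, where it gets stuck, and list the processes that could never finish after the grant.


DENY — the pretend-granted state is unsafe.
Key observation: after proc-B, proc-A the pool peaks at (3, 2), and each blocked process is short somewhere: proc-G on type-C units; proc-H on type-B units; proc-F on type-C units; proc-C on type-C units.
After a pretend grant, a maximal execution: proc-B, proc-A — then nothing else fits. Walking it through:
  pool = (1, 1)
  run proc-B (needs (1, 1), free (1, 1)); after release of (1, 0) the pool is (2, 1)
  run proc-A (needs (2, 1), free (2, 1)); after release of (1, 1) the pool is (3, 2)
  proc-G cannot run: need (3, 4) vs free (3, 2) (insufficient type-C units)
  proc-H cannot run: need (4, 1) vs free (3, 2) (insufficient type-B units)
  proc-F cannot run: need (3, 3) vs free (3, 2) (insufficient type-C units)
  proc-C cannot run: need (1, 3) vs free (3, 2) (insufficient type-C units)
Had the request been granted, proc-G, proc-H, proc-F and proc-C could never finish.


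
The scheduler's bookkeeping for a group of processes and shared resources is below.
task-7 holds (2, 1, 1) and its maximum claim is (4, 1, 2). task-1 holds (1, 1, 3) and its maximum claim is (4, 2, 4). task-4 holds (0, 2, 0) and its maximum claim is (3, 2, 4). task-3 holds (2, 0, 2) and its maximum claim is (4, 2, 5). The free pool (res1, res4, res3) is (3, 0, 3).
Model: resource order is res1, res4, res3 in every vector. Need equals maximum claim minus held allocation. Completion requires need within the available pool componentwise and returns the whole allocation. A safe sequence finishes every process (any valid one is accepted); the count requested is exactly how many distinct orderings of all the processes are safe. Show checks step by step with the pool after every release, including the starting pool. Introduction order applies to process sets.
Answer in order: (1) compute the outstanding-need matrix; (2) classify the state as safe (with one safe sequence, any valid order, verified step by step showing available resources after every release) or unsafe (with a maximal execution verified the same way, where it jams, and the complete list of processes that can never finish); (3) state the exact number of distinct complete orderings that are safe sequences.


(1) Outstanding need per process (order res1, res4, res3):
  task-7: (2, 0, 1)
  task-1: (3, 1, 1)
  task-4: (3, 0, 4)
  task-3: (2, 2, 3)
(2) The state is SAFE; one workable sequence: task-7, task-1, task-3, task-4.
Key observation: task-1 marks the first exact bind of the order: its need (3, 1, 1) fits the free (5, 1, 4) with zero slack on a requested resource.
Check, step by step:
  pool = (3, 0, 3)
  run task-7 (needs (2, 0, 1), free (3, 0, 3)); after release of (2, 1, 1) the pool is (5, 1, 4)
  run task-1 (needs (3, 1, 1), free (5, 1, 4)); after release of (1, 1, 3) the pool is (6, 2, 7)
  run task-3 (needs (2, 2, 3), free (6, 2, 7)); after release of (2, 0, 2) the pool is (8, 2, 9)
  run task-4 (needs (3, 0, 4), free (8, 2, 9)); after release of (0, 2, 0) the pool is (8, 4, 9)
(3) Exactly 4 of the possible complete orderings are safe sequences.


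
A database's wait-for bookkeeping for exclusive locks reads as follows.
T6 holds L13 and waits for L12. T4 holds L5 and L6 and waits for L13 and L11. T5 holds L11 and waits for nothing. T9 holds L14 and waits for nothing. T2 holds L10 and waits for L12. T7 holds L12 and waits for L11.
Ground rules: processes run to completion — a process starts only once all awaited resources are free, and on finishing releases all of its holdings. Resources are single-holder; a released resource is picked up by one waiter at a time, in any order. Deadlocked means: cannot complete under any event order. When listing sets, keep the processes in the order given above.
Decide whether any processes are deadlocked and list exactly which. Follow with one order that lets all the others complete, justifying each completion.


The deadlocked set is empty.
Key observation: the wait relation is loop-free; peeling off processes with no waits unwinds the whole state.
One completion order for the rest: T5, T7, T9, T6, T2, T4.
Step-by-step check:
  T5: no waits; runs immediately, freeing L11
  run T7 (all its waits — L11 — are resolved); releases L12
  T9: no waits; runs immediately, freeing L14
  run T6 (all its waits — L12 — are resolved); releases L13
  run T2 (all its waits — L12 — are resolved); releases L10
  run T4 (all its waits — L13 and L11 — are resolved); releases L5 and L6
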